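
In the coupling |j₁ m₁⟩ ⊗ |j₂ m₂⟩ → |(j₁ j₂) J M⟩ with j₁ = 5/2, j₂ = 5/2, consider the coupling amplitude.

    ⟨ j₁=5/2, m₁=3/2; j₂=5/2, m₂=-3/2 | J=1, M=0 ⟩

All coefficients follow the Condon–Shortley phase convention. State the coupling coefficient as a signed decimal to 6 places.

√[3·4!1!1!/7! · 4!1!1!4!1!1!] = √(288/35)
  +(−1)^0/∏(0,4,1,1,0,0)! = 1/24  (running 1/24)
  +(−1)^1/∏(1,3,0,0,1,1)! = -1/6  (running -1/8)
⟨..|..⟩ = √(288/35)·(-1/8) = -0.358569

-0.358569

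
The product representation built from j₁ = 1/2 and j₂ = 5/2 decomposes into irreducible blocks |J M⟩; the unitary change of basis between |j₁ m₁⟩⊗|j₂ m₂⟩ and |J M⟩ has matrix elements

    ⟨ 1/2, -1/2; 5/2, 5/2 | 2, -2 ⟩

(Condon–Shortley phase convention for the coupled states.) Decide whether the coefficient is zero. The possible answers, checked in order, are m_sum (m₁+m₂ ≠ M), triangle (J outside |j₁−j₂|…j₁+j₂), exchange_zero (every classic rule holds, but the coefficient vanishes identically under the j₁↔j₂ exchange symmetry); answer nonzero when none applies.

m_sum

m-sum: m₁+m₂ = -1/2+5/2 = 2, M = -2  ✗ ⇒ coefficient is 0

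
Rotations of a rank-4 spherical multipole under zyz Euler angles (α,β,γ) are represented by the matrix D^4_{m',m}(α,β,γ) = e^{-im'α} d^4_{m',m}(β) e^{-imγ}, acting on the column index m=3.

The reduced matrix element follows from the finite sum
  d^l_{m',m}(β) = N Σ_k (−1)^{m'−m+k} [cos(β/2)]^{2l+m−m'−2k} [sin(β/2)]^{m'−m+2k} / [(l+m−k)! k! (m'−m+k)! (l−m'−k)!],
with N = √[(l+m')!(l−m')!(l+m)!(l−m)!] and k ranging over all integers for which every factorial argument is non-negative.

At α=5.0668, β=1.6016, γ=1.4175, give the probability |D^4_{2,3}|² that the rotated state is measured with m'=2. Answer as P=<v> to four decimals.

P=0.2173

First d^4_{2,3}(β=1.6016), then the phase factors e^{-i(2)α} and e^{-i(3)γ}:
c=cos(1.601600/2)=0.696133, s=sin(1.601600/2)=0.717913; N=√[720·2·5040·1]=2693.993318
k: max(0,(3)−(2))=1 … min(4+(3),4−(2))=2
  k=1: (−1)^0·2693.9933/(720)·0.6961^7·0.7179^1 = +0.212804
  k=2: (−1)^1·2693.9933/(240)·0.6961^5·0.7179^3 = -0.678986
d^4_{2,3}(1.6016) = +0.212804 -0.678986 = -0.466182
|D^4_{2,3}|² = |d^4_{2,3}(β)|² = (-0.466182)² = 0.217326 (the z-rotation phases have unit modulus)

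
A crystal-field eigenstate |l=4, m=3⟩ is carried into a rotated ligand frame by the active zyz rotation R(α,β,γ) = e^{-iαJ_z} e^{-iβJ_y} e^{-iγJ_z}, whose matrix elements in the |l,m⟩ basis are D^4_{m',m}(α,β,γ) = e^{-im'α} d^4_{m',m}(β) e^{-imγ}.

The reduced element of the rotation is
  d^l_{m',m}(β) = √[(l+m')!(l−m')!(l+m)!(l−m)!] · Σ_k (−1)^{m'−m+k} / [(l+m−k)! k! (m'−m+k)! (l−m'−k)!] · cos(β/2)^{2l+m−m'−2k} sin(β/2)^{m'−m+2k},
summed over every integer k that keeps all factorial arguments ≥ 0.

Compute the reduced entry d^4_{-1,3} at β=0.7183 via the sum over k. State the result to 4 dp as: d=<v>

d=0.1420

d^4_{-1,3}(β=0.7183) via the finite sum:
c=cos(0.718300/2)=0.936196, s=sin(0.718300/2)=0.351479; N=√[6·120·5040·1]=1904.940944
Admissible k: 4..5 (factorial args all ≥0)
  k=4: (−1)^0·1904.9409/(144)·0.9362^4·0.3515^4 = +0.155089
  k=5: (−1)^1·1904.9409/(240)·0.9362^2·0.3515^6 = -0.013116
d^4_{-1,3}(0.7183) = +0.155089 -0.013116 = +0.141973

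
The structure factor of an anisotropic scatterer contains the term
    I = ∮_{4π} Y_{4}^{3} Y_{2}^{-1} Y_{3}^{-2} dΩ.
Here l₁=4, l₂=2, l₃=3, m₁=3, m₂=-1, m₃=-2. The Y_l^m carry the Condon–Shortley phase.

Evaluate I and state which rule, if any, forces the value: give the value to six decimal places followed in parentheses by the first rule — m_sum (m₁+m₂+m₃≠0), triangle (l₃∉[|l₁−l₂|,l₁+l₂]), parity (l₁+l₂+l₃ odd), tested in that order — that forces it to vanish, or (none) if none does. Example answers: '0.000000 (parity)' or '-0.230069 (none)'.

0.000000 (parity)

L=9 odd ⇒ parity kills the (l;000) factor ⇒ I = 0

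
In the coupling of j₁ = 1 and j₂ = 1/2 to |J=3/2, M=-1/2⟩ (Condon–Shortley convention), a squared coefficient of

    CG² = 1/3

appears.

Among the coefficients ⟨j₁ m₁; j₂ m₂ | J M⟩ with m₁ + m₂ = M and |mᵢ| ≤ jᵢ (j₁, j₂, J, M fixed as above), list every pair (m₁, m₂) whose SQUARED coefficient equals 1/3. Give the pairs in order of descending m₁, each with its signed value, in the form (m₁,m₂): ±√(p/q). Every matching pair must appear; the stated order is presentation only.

Admissible pairs with m₁+m₂ = M = -1/2: (-1,1/2), (0,-1/2)
  (m₁,m₂)=(0,-1/2): CG² = 2/3, CG = +√(2/3)
  (m₁,m₂)=(-1,1/2): CG² = 1/3, CG = +√(1/3)   ← matches the target
Pairs with CG² = 1/3: (-1,1/2): +√(1/3)

(-1,1/2): +√(1/3)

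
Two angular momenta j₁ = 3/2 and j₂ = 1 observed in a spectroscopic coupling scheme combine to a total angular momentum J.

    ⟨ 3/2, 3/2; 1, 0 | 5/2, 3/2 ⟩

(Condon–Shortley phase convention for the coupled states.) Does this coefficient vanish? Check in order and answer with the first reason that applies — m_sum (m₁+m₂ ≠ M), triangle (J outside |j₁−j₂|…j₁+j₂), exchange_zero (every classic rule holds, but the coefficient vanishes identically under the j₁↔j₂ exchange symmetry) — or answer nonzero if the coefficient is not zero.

nonzero

m-sum: m₁+m₂ = 3/2+0 = 3/2, M = 3/2  ✓
triangle: |j₁−j₂| = 1/2 ≤ J = 5/2 ≤ j₁+j₂ = 5/2  ✓
exchange: j₁≠j₂ or m₁≠m₂ — the exchange symmetry imposes no constraint here
value check: CG = +√(2/5) = +0.632456 ≠ 0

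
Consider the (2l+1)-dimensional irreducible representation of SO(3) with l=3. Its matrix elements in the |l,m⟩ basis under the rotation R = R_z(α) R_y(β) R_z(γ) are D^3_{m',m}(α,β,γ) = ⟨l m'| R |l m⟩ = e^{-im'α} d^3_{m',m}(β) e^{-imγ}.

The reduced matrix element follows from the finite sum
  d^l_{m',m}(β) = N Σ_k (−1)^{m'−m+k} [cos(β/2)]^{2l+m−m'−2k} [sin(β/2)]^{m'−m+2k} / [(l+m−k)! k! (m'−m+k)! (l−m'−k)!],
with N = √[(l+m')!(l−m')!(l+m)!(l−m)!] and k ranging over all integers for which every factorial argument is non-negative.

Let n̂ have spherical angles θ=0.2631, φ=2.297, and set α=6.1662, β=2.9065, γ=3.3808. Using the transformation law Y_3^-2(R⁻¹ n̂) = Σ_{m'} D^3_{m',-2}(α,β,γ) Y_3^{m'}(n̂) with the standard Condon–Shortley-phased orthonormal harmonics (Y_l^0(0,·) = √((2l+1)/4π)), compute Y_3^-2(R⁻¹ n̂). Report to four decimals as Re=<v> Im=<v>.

Need the full column D^3_{m',-2} for m'=−3..3 at α=6.1662, β=2.9065, γ=3.3808.
cos(β/2)=0.117276, sin(β/2)=0.993099
d^3_{-3,-2}: single k=1 term ⇒ +0.000054;  D = +0.000054+0.000007i
d^3_{-2,-2}: k∈[0..1] ⇒ +0.000003 -0.000933 = -0.000930;  D = -0.000903-0.000225i
d^3_{-1,-2}: k∈[0..1] ⇒ -0.000070 +0.009992 = +0.009922;  D = +0.009281+0.003508i
d^3_{0,-2}: k∈[0..1] ⇒ +0.001022 -0.073274 = -0.072252;  D = -0.064140-0.033263i
d^3_{1,-2}: k∈[0..1] ⇒ -0.009992 +0.358238 = +0.348247;  D = +0.288322+0.195311i
d^3_{2,-2}: k∈[0..1] ⇒ +0.066889 -0.959304 = -0.892415;  D = -0.675384-0.583319i
d^3_{3,-2}: single k=0 term ⇒ -0.277490;  D = -0.187400-0.204651i
Y_3^{m'}(θ=0.2631,φ=2.297) and Σ D·Y over m':
  (+0.0001+0.0000i)·(+0.0060-0.0042i)  (-0.0009-0.0002i)·(-0.0079+0.0663i)  (+0.0093+0.0035i)·(-0.2044-0.2301i)  (-0.0641-0.0333i)·(+0.5988+0.0000i)  (+0.2883+0.1953i)·(+0.2044-0.2301i)  (-0.6754-0.5833i)·(-0.0079-0.0663i)  (-0.1874-0.2047i)·(-0.0060-0.0042i)
Y_3^-2(R⁻¹ n̂) = +0.031331+0.002119i

Re=0.0313 Im=0.0021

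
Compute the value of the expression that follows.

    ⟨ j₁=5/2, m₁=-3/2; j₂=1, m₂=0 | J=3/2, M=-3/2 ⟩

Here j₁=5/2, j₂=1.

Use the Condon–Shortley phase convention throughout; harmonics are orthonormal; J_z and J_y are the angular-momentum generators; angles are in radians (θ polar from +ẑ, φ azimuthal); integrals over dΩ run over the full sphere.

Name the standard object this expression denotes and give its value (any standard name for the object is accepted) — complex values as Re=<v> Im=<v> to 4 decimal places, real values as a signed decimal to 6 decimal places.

Clebsch–Gordan coefficient, −√(4/15) ≈ -0.516398

This is a Clebsch–Gordan (vector-coupling) coefficient.
√[4·2!3!0!/6! · 1!4!1!1!0!3!] = √(48/5)
  +(−1)^1/∏(1,1,3,0,0,0)! = -1/6  (running -1/6)
⟨..|..⟩ = √(48/5)·(-1/6) = -0.516398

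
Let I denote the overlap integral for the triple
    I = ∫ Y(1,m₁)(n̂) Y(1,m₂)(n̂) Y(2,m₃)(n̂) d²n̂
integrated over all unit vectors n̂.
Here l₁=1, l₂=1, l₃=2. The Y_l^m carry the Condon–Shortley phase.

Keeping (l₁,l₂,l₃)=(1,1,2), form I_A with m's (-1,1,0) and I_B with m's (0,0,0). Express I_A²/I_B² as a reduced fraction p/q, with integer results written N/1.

1/4

l's match ⇒ only the (l;m) 3-j factors differ between A and B.
A: triangle coeff Δ(1,1,2) = 1/30; Σ_t [0,0]: t=0:+1/4 = 1/4; (3j)²=1/30 [(1 1 2; -1 1 0)], sign=+1
B: triangle coeff Δ(1,1,2) = 1/30; Σ_t [0,0]: t=0:+1/1 = 1/1; (3j)²=2/15 [(1 1 2; 0 0 0)], sign=+1
I_A²/I_B² = (1/30)/(2/15) = 1/4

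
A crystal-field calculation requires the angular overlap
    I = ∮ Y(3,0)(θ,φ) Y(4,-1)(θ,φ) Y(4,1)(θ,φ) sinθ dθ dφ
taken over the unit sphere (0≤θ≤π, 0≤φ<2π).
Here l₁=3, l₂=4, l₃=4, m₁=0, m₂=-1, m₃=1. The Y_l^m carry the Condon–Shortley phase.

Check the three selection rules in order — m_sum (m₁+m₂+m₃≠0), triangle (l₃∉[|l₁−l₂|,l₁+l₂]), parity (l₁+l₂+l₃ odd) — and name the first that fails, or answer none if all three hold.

m₁+m₂+m₃ = 0 − 1 + 1 = 0  ✓
triangle: |3−4|=1 ≤ l₃=4 ≤ 3+4=7  ✓
parity: l₁+l₂+l₃ = 11 is odd  ✗

parity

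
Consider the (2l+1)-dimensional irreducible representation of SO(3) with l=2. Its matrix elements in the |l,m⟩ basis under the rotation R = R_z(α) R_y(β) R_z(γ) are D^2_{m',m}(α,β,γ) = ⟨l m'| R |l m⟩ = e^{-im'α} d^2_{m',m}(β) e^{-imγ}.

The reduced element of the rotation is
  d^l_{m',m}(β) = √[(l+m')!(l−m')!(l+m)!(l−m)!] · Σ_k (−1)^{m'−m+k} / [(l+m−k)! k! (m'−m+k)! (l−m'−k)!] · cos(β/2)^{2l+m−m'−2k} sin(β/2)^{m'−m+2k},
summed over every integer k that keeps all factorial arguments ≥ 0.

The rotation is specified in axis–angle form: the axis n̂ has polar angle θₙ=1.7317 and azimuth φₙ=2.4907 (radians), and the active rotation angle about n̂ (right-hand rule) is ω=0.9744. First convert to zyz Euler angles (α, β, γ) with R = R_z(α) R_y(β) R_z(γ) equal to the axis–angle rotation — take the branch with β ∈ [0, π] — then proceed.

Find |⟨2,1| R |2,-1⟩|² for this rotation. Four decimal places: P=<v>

Axis–angle → zyz. n̂ = (sinθₙcosφₙ, sinθₙsinφₙ, cosθₙ) = (-0.785267, +0.598070, -0.160210), ω = 0.9744.
R = I cosω + sinω [n̂]ₓ + (1−cosω) n̂n̂ᵀ gives
  R = [+0.831962, -0.073310, +0.549969; -0.338414, +0.718452, +0.607703; -0.439676, -0.691703, +0.572915]
β = atan2(√(R₁₃²+R₂₃²), R₃₃) = 0.960738; α = atan2(R₂₃, R₁₃) mod 2π = 0.835228; γ = atan2(R₃₂, −R₃₁) mod 2π = 5.278606
D^2_{1,-1}(0.8352,0.9607,5.2786) = e^{-i·1·0.8352}·d^2_{1,-1}(0.9607)·e^{-i·-1·5.2786}. Compute d first:
c=cos(0.960738/2)=0.886825, s=sin(0.960738/2)=0.462106; N=√[6·1·1·6]=6.000000
Admissible k: 0..1 (factorial args all ≥0)
  k=0: (−1)^2·6.0000/(2)·0.8868^2·0.4621^2 = +0.503826
  k=1: (−1)^3·6.0000/(6)·0.8868^0·0.4621^4 = -0.045600
d^2_{1,-1}(0.9607) = +0.503826 -0.045600 = +0.458226
|D^2_{1,-1}|² = |d^2_{1,-1}(β)|² = (+0.458226)² = 0.209971 (the z-rotation phases have unit modulus)

P=0.2100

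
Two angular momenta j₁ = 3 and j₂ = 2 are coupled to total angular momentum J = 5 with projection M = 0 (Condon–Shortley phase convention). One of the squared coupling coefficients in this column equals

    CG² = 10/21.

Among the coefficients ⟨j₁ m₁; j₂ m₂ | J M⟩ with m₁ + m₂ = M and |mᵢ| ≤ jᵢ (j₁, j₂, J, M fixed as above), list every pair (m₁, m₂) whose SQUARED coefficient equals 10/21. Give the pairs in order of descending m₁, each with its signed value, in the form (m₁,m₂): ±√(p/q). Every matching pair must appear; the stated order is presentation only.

Admissible pairs with m₁+m₂ = M = 0: (-2,2), (-1,1), (0,0), (1,-1), (2,-2)
  (m₁,m₂)=(2,-2): CG² = 1/42, CG = +√(1/42)
  (m₁,m₂)=(1,-1): CG² = 5/21, CG = +√(5/21)
  (m₁,m₂)=(0,0): CG² = 10/21, CG = +√(10/21)   ← matches the target
  (m₁,m₂)=(-1,1): CG² = 5/21, CG = +√(5/21)
  (m₁,m₂)=(-2,2): CG² = 1/42, CG = +√(1/42)
Pairs with CG² = 10/21: (0,0): +√(10/21)

(0,0): +√(10/21)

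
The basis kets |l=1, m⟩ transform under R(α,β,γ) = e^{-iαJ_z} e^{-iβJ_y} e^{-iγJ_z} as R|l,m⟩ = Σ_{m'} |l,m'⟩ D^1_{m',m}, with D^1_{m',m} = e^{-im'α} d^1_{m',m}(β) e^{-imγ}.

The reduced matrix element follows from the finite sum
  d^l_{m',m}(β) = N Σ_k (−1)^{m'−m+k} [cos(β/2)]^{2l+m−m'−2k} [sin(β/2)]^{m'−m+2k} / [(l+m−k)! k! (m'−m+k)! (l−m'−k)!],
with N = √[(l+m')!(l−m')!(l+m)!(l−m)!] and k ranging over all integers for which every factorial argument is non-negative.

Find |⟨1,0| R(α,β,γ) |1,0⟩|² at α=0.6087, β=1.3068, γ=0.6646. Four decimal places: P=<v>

P=0.0681

D^1_{0,0}(0.6087,1.3068,0.6646) = e^{-i·0·0.6087}·d^1_{0,0}(1.3068)·e^{-i·0·0.6646}. Compute d first:
Half-angle: c=0.794022, s=0.607890. N=√(1·1·1·1)=1.000000
k: max(0,(0)−(0))=0 … min(1+(0),1−(0))=1
  k=0: (−1)^0·1.0000/(1)·0.7940^2·0.6079^0 = +0.630470
  k=1: (−1)^1·1.0000/(1)·0.7940^0·0.6079^2 = -0.369530
d^1_{0,0}(1.3068) = +0.630470 -0.369530 = +0.260940
|D^1_{0,0}|² = |d^1_{0,0}(β)|² = (+0.260940)² = 0.068090 (the z-rotation phases have unit modulus)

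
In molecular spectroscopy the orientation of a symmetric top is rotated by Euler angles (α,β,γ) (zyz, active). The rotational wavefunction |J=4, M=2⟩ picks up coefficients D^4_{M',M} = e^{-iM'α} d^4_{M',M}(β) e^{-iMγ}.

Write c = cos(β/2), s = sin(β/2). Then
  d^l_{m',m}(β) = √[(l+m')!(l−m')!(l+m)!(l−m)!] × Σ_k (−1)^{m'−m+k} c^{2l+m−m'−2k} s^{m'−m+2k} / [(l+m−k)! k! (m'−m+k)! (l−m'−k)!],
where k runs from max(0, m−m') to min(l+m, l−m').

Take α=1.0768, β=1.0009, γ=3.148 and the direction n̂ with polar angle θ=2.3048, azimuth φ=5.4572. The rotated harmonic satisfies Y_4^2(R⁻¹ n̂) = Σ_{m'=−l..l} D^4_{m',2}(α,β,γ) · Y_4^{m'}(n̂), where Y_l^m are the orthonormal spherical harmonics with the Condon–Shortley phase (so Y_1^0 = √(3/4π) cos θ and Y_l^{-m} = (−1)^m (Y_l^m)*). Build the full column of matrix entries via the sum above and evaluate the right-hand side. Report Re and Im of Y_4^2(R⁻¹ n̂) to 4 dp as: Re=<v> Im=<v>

Need the full column D^4_{m',2} for m'=−4..4 at α=1.0768, β=1.0009, γ=3.1480.
cos(β/2)=0.877367, sin(β/2)=0.479820
d^4_{-4,2}: single k=6 term ⇒ +0.049707;  D = -0.020178-0.045427i
d^4_{-3,2}: k∈[5..6] ⇒ +0.192807 -0.019222 = +0.173585;  D = -0.173084-0.013178i
d^4_{-2,2}: k∈[4..6] ⇒ +0.471119 -0.112724 +0.002810 = +0.361205;  D = -0.194914+0.304101i
d^4_{-1,2}: k∈[3..5] ⇒ +0.812189 -0.364371 +0.021796 = +0.469614;  D = +0.227947+0.410582i
d^4_{0,2}: k∈[2..4] ⇒ +0.996244 -0.794565 +0.089116 = +0.290795;  D = +0.290771-0.003726i
d^4_{1,2}: k∈[1..3] ⇒ +0.814673 -1.218283 +0.242914 = -0.160697;  D = -0.074375+0.142449i
d^4_{2,2}: k∈[0..2] ⇒ +0.351115 -1.260160 +0.471119 = -0.437926;  D = +0.245685+0.362516i
d^4_{3,2}: k∈[0..1] ⇒ -0.718474 +0.644655 = -0.073819;  D = +0.073438-0.007489i
d^4_{4,2}: single k=0 term ⇒ +0.555678;  D = -0.212482+0.513449i
Y_4^{m'}(θ=2.3048,φ=5.4572) and Σ D·Y over m':
  (-0.0202-0.0454i)·(-0.1327-0.0217i)  (-0.1731-0.0132i)·(+0.2704-0.2114i)  (-0.1949+0.3041i)·(-0.0320+0.3935i)  (+0.2279+0.4106i)·(-0.0225-0.0244i)  (+0.2908-0.0037i)·(-0.3612+0.0000i)  (-0.0744+0.1424i)·(+0.0225-0.0244i)  (+0.2457+0.3625i)·(-0.0320-0.3935i)  (+0.0734-0.0075i)·(-0.2704-0.2114i)  (-0.2125+0.5134i)·(-0.1327+0.0217i)
Y_4^2(R⁻¹ n̂) = -0.129265-0.249926i

Re=-0.1293 Im=-0.2499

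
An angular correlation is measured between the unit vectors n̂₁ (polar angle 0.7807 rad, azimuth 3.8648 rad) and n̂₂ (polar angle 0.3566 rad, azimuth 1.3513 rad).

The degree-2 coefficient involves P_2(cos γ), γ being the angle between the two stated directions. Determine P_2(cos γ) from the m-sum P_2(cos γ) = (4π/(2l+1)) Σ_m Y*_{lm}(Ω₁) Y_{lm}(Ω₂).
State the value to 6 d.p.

-0.172958

Expand P_2 via completeness: Σ_{m} conj(Y_{2,m}) at Ω₁ times Y_{2,m} at Ω₂ —
  m=-2: (0.02374 + 0.18984j) × (-0.04261 - 0.02001j) = 0.00279 - 0.00856j  (running Σ = 0.00279 - 0.00856j)
  m=-1: (-0.28957 - 0.25562j) × (0.05503 - 0.24666j) = -0.07899 + 0.05736j  (running Σ = -0.07620 + 0.04880j)
  m=0: (0.16214 + 0.00000j) × (0.51548 + 0.00000j) = 0.08358 + 0.00000j  (running Σ = 0.00738 + 0.04880j)
  m=1: (0.28957 - 0.25562j) × (-0.05503 - 0.24666j) = -0.07899 - 0.05736j  (running Σ = -0.07160 - 0.00856j)
  m=2: (0.02374 - 0.18984j) × (-0.04261 + 0.02001j) = 0.00279 + 0.00856j  (running Σ = -0.06882 + 0.00000j)
Accumulated sum -0.06882 + 0.00000j; after 4π/(2l+1) scaling, -0.17296 + 0.00000j ⇒ P_2 = -0.172958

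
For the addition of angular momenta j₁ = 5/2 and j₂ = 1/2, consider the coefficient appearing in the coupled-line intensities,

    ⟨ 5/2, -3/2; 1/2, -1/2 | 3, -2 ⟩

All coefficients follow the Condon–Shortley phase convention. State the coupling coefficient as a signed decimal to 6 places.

+√(5/6) = +0.912871

triangle: 0!×5!×1!/7! = 120/5040
(j±m)!: 1!×4!×0!×1!×1!×5! = 2880
prefactor² = (2J+1)×Δ×N² = 480
  k=0: +1/(0!×0!×4!×0!×1!×1!) = 1/24
Σ = 1/24  ⇒  CG² = 480×(1/24)² = 5/6
CG = +√(5/6) = +0.912871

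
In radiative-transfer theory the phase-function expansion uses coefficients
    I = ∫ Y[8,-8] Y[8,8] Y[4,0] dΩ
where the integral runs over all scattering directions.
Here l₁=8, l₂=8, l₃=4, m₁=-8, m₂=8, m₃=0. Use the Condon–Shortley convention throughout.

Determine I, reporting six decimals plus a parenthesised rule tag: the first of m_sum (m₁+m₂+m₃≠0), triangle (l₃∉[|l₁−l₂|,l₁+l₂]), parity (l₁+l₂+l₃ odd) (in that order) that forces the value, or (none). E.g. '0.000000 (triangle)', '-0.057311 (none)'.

0.178165 (none)

m-sum 0 ✓  L=20 even ✓  0≤4≤16 ✓
Π(2lᵢ+1) = 17×17×9 = 2601
triangle coeff Δ(8,8,4) = 1/185175900
Σ_t [4,8]: t=4:+1/557383680 t=5:−1/21772800 t=6:+1/8294400 t=7:−1/21772800 t=8:+1/557383680 = 1/30965760
(3j)²=36/4199 [(8 8 4; 0 0 0)], sign=+1
Σ_t [12,12]: t=12:+1/275904921600 = 1/275904921600
(3j)²=52/2907 [(8 8 4; -8 8 0)], sign=+1
⇒ 4πI² = 144/361
I = (+1)√(144/361/(4π)) = 0.17816513
No selection rule forces the value: the integral is nonzero (none).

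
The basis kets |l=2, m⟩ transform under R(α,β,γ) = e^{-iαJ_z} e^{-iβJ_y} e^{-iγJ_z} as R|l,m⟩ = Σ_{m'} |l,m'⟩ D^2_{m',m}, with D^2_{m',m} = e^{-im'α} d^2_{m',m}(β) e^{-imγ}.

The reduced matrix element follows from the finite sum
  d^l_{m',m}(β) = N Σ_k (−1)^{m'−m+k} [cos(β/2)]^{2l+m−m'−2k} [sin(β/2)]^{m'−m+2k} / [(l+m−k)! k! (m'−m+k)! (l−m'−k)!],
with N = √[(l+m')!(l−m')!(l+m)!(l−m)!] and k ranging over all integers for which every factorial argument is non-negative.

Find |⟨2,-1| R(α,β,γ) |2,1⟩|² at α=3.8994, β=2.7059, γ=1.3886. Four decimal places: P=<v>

P=0.6009

Split into d^2_{-1,1}(β=2.7059) × two z-phases.
c=cos(2.705900/2)=0.216127, s=sin(2.705900/2)=0.976365; N=√[1·6·6·1]=6.000000
The bounds max(0,m−m')=2 and min(l+m,l−m')=3 give 2 terms
  k=2: (−1)^0·6.0000/(2)·0.2161^2·0.9764^2 = +0.133587
  k=3: (−1)^1·6.0000/(6)·0.2161^0·0.9764^4 = -0.908760
d^2_{-1,1}(2.7059) = +0.133587 -0.908760 = -0.775173
|D^2_{-1,1}|² = |d^2_{-1,1}(β)|² = (-0.775173)² = 0.600892 (the z-rotation phases have unit modulus)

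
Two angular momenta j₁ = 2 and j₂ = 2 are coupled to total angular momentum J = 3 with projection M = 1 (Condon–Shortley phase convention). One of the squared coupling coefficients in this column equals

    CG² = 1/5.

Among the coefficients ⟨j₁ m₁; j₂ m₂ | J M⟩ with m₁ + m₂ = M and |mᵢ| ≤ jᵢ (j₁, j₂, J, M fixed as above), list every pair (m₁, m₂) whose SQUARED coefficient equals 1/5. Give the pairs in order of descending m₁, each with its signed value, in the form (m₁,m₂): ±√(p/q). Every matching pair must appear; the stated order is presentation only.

Admissible pairs with m₁+m₂ = M = 1: (-1,2), (0,1), (1,0), (2,-1)
  (m₁,m₂)=(2,-1): CG² = 3/10, CG = +√(3/10)
  (m₁,m₂)=(1,0): CG² = 1/5, CG = +√(1/5)   ← matches the target
  (m₁,m₂)=(0,1): CG² = 1/5, CG = −√(1/5)   ← matches the target
  (m₁,m₂)=(-1,2): CG² = 3/10, CG = −√(3/10)
Pairs with CG² = 1/5: (1,0): +√(1/5); (0,1): −√(1/5)

(1,0): +√(1/5); (0,1): −√(1/5)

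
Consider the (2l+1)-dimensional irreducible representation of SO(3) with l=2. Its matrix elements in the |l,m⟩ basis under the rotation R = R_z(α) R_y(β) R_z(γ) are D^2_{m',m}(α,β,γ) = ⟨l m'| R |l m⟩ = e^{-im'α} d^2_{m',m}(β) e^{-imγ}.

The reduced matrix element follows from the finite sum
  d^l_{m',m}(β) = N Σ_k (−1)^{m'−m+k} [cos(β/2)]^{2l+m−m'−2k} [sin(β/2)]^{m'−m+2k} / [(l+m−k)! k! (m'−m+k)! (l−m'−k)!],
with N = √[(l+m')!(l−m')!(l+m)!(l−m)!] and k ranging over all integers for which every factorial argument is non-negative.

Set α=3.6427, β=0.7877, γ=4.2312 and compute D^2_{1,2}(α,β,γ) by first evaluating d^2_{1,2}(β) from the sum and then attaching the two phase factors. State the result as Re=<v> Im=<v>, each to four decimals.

First d^2_{1,2}(β=0.7877), then the phase factors e^{-i(1)α} and e^{-i(2)γ}:
Half-angle: c=0.923438, s=0.383746. N=√(6·1·24·1)=12.000000
Admissible k: 1..1 (factorial args all ≥0)
  k=1: (−1)^0·12.0000/(6)·0.9234^3·0.3837^1 = +0.604364
d^2_{1,2}(0.7877) = +0.604364
D = (-0.877051+0.480397i)·(+0.604364)·(-0.571570-0.820553i) = +0.541200+0.268994i

Re=0.5412 Im=0.2690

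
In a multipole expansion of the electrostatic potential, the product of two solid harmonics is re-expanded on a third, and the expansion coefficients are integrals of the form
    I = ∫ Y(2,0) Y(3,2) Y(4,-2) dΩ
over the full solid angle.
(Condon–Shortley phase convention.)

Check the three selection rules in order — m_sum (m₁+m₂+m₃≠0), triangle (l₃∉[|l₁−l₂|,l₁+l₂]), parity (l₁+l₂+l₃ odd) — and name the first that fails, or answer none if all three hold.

parity

m₁+m₂+m₃ = 0 + 2 − 2 = 0  ✓
triangle: |2−3|=1 ≤ l₃=4 ≤ 2+3=5  ✓
parity: l₁+l₂+l₃ = 9 is odd  ✗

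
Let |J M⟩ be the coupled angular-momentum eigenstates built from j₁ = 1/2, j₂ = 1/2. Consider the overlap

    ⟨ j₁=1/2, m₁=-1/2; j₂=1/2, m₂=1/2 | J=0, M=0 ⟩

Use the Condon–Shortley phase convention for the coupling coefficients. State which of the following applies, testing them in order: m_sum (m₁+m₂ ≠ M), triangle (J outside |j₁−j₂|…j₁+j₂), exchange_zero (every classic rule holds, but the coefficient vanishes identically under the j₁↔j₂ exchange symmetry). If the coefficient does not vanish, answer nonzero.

m-sum: m₁+m₂ = -1/2+1/2 = 0, M = 0  ✓
triangle: |j₁−j₂| = 0 ≤ J = 0 ≤ j₁+j₂ = 1  ✓
exchange: j₁≠j₂ or m₁≠m₂ — the exchange symmetry imposes no constraint here
value check: CG = −√(1/2) = -0.707107 ≠ 0

nonzero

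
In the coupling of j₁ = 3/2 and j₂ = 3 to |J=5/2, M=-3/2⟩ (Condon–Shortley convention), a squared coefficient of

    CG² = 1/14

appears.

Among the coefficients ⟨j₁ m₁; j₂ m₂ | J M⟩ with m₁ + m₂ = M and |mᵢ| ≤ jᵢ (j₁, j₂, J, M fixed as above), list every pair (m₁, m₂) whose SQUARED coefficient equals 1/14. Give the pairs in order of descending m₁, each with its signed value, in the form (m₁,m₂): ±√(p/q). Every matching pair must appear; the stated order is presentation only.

Admissible pairs with m₁+m₂ = M = -3/2: (-3/2,0), (-1/2,-1), (1/2,-2), (3/2,-3)
  (m₁,m₂)=(3/2,-3): CG² = 9/28, CG = +√(9/28)
  (m₁,m₂)=(1/2,-2): CG² = 1/14, CG = +√(1/14)   ← matches the target
  (m₁,m₂)=(-1/2,-1): CG² = 7/20, CG = −√(7/20)
  (m₁,m₂)=(-3/2,0): CG² = 9/35, CG = +√(9/35)
Pairs with CG² = 1/14: (1/2,-2): +√(1/14)

(1/2,-2): +√(1/14)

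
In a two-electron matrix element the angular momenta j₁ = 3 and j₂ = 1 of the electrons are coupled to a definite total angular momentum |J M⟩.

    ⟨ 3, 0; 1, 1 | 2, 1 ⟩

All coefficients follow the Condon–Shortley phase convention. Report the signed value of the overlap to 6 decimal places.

triangle: 2!*4!*0!/7! = 48/5040
(j±m)!: 3!*3!*2!*0!*3!*1! = 432
prefactor² = (2J+1)*Δ*N² = 144/7
  k=2: +1/(2!*0!*1!*0!*3!*0!) = 1/12
Σ = 1/12  ⇒  CG² = 144/7*(1/12)² = 1/7
CG = +√(1/7) = +0.377964

+√(1/7) = +0.377964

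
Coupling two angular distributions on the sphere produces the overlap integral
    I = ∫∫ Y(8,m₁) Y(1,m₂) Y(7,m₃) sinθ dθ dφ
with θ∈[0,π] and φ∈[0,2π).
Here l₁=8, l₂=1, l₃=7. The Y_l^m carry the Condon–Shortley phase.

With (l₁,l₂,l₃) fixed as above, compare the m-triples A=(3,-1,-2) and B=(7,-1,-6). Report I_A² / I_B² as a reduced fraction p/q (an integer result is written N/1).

l's match ⇒ only the (l;m) 3-j factors differ between A and B.
A: triangle coeff Δ(8,1,7) = 1/2040; Σ_t [0,0]: t=0:+1/87091200 = 1/87091200; (3j)²=11/408 [(8 1 7; 3 -1 -2)], sign=-1
B: triangle coeff Δ(8,1,7) = 1/2040; Σ_t [0,0]: t=0:+1/12454041600 = 1/12454041600; (3j)²=7/136 [(8 1 7; 7 -1 -6)], sign=-1
I_A²/I_B² = (11/408)/(7/136) = 11/21

11/21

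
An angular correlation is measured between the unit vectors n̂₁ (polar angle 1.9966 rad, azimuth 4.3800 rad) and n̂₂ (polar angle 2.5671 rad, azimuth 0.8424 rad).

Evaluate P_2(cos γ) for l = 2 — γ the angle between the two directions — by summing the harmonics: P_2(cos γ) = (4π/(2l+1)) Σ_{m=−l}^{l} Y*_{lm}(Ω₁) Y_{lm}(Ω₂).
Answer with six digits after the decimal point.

Term-by-term m-sum for l=2 (normalisation 4π/5 = 2.513274):
  [-2]  conj(Y_{2,-2})(Ω₁) = -0.252149+0.197632i ; Y_{2,-2}(Ω₂) = -0.012976-0.113324i ; Δ = +0.025668+0.026010i
  [-1]  conj(Y_{2,-1})(Ω₁) = +0.094827+0.274703i ; Y_{2,-1}(Ω₂) = -0.234595+0.262989i ; Δ = -0.094490-0.039506i
  [+0]  conj(Y_{2,0})(Ω₁) = -0.153962-0.000000i ; Y_{2,0}(Ω₂) = +0.351384+0.000000i ; Δ = -0.054100-0.000000i
  [+1]  conj(Y_{2,1})(Ω₁) = -0.094827+0.274703i ; Y_{2,1}(Ω₂) = +0.234595+0.262989i ; Δ = -0.094490+0.039506i
  [+2]  conj(Y_{2,2})(Ω₁) = -0.252149-0.197632i ; Y_{2,2}(Ω₂) = -0.012976+0.113324i ; Δ = +0.025668-0.026010i
Accumulated sum -0.191743+0.000000i; after 4π/(2l+1) scaling, -0.481902+0.000000i ⇒ P_2 = -0.481902

-0.481902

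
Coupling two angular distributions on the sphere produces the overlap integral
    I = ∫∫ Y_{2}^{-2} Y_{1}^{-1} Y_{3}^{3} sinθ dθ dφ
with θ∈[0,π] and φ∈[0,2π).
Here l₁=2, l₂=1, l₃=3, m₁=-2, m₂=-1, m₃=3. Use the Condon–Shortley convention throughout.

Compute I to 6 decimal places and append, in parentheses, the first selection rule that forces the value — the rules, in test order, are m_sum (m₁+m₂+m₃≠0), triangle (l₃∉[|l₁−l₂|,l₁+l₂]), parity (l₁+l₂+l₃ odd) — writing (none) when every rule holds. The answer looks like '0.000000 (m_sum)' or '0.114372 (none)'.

-0.319865 (none)

m-sum 0 ✓  L=6 even ✓  1≤3≤3 ✓
Π(2lᵢ+1) = 5×3×7 = 105
triangle coeff Δ(2,1,3) = 1/105
Σ_t [0,0]: t=0:+1/4 = 1/4
(3j)²=3/35 [(2 1 3; 0 0 0)], sign=-1
Σ_t [0,0]: t=0:+1/48 = 1/48
(3j)²=1/7 [(2 1 3; -2 -1 3)], sign=+1
⇒ 4πI² = 9/7
I = (-1)√(9/7/(4π)) = -0.31986543
No selection rule forces the value: the integral is nonzero (none).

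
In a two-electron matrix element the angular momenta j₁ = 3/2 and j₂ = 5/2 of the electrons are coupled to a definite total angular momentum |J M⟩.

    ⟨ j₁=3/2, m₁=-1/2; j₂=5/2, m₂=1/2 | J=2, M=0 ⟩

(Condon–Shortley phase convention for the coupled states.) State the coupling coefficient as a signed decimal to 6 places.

√[5·2!1!3!/7! · 1!2!3!2!2!2!] = √(8/7)
  +(−1)^1/∏(1,1,1,2,0,1)! = -1/2  (running -1/2)
  +(−1)^2/∏(2,0,0,1,1,2)! = 1/4  (running -1/4)
⟨..|..⟩ = √(8/7)·(-1/4) = -0.267261

−√(1/14) = -0.267261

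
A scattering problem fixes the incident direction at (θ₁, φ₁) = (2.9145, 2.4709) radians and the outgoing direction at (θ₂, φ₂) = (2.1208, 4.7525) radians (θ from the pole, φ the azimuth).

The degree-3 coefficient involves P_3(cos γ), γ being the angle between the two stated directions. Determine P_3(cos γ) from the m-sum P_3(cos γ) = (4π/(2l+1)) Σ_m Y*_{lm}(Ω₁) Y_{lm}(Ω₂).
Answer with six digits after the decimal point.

Summing Y*_{l m}(θ₁,φ₁)·Y_{l m}(θ₂,φ₂) over m ∈ [−3, 3]; prefactor 4π/(2·3+1) = 1.795196:
  [-3]  conj(Y_{3,-3})(Ω₁) = +0.002034+0.004306i ; Y_{3,-3}(Ω₂) = -0.031033-0.256646i ; Δ = +0.001042-0.000656i
  [-2]  conj(Y_{3,-2})(Ω₁) = -0.011478+0.049153i ; Y_{3,-2}(Ω₂) = +0.386992-0.031112i ; Δ = -0.002913+0.019379i
  [-1]  conj(Y_{3,-1})(Ω₁) = -0.213559+0.169434i ; Y_{3,-1}(Ω₂) = +0.004044+0.100766i ; Δ = -0.017937-0.020834i
  [+0]  conj(Y_{3,0})(Ω₁) = -0.635036-0.000000i ; Y_{3,0}(Ω₂) = +0.318716+0.000000i ; Δ = -0.202396-0.000000i
  [+1]  conj(Y_{3,1})(Ω₁) = +0.213559+0.169434i ; Y_{3,1}(Ω₂) = -0.004044+0.100766i ; Δ = -0.017937+0.020834i
  [+2]  conj(Y_{3,2})(Ω₁) = -0.011478-0.049153i ; Y_{3,2}(Ω₂) = +0.386992+0.031112i ; Δ = -0.002913-0.019379i
  [+3]  conj(Y_{3,3})(Ω₁) = -0.002034+0.004306i ; Y_{3,3}(Ω₂) = +0.031033-0.256646i ; Δ = +0.001042+0.000656i
Σ over m = -0.242011-0.000000i; ×(4π/7) → -0.434458-0.000000i. Real part: -0.434458

-0.434458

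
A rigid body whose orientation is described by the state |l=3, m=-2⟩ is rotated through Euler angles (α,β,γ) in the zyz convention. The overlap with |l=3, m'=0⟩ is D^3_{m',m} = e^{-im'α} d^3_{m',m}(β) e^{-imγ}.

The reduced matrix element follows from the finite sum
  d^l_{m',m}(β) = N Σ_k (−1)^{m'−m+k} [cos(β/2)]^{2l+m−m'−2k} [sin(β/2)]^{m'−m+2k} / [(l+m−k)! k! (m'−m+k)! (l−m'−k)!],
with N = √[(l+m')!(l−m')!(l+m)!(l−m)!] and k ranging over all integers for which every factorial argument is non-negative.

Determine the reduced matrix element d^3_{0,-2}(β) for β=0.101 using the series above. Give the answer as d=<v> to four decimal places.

d^3_{0,-2}(β=0.1010) via the finite sum:
c=cos(0.101000/2)=0.998725, s=sin(0.101000/2)=0.050479; N=√[6·6·1·120]=65.726707
k∈{0,1} keeps every argument non-negative
  k=0: (−1)^2·65.7267/(12)·0.9987^4·0.0505^2 = +0.013885
  k=1: (−1)^3·65.7267/(12)·0.9987^2·0.0505^4 = -0.000035
d^3_{0,-2}(0.1010) = +0.013885 -0.000035 = +0.013850

d=0.0138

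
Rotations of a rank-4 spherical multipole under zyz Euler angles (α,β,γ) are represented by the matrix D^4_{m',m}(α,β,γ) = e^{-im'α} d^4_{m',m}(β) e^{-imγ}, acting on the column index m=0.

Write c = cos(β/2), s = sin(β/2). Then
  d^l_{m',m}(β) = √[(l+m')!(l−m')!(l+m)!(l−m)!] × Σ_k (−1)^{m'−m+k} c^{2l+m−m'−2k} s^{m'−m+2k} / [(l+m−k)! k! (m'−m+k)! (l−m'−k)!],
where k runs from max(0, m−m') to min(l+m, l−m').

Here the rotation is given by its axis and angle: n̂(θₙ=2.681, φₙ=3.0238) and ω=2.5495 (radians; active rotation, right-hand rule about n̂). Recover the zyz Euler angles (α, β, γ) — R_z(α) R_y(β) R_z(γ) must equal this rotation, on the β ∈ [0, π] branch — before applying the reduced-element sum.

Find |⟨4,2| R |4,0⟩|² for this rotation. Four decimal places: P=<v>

Axis–angle → zyz. n̂ = (sinθₙcosφₙ, sinθₙsinφₙ, cosθₙ) = (-0.441399, +0.052235, -0.895789), ω = 2.5495.
R = I cosω + sinω [n̂]ₓ + (1−cosω) n̂n̂ᵀ gives
  R = [-0.473274, +0.457750, +0.752646; -0.542127, -0.824782, +0.160726; +0.694341, -0.331963, +0.638507]
β = atan2(√(R₁₃²+R₂₃²), R₃₃) = 0.878240; α = atan2(R₂₃, R₁₃) mod 2π = 0.210387; γ = atan2(R₃₂, −R₃₁) mod 2π = 3.587565
Split into d^4_{2,0}(β=0.8782) × two z-phases.
c=cos(0.878240/2)=0.905126, s=sin(0.878240/2)=0.425143; N=√[720·2·24·24]=910.735966
k∈{0,1,2} keeps every argument non-negative
  k=0: (−1)^2·910.7360/(96)·0.9051^6·0.4251^2 = +0.942858
  k=1: (−1)^3·910.7360/(36)·0.9051^4·0.4251^4 = -0.554711
  k=2: (−1)^4·910.7360/(96)·0.9051^2·0.4251^6 = +0.045893
d^4_{2,0}(0.8782) = +0.942858 -0.554711 +0.045893 = +0.434040
|D^4_{2,0}|² = |d^4_{2,0}(β)|² = (+0.434040)² = 0.188391 (the z-rotation phases have unit modulus)

P=0.1884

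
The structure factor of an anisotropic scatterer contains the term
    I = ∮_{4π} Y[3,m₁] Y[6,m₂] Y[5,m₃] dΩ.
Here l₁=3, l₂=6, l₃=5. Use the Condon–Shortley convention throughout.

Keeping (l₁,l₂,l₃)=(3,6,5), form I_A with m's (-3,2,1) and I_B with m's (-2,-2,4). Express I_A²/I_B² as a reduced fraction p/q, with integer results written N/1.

Same 3,6,5: normalisation and zero-m 3j drop out of the ratio.
A: Δ: 4! 2! 8! / 15! → 1/675675; sum: t=4:+1/27648 = 1/27648; 3j²(3 6 5; -3 2 1) = Δ·Π!·Σ² = 10/429  (sign +1)
B: Δ: 4! 2! 8! / 15! → 1/675675; sum: t=3:−1/60480 t=4:+1/967680 = -1/64512; 3j²(3 6 5; -2 -2 4) = Δ·Π!·Σ² = 15/1001  (sign +1)
I_A²/I_B² = (10/429)/(15/1001) = 14/9

14/9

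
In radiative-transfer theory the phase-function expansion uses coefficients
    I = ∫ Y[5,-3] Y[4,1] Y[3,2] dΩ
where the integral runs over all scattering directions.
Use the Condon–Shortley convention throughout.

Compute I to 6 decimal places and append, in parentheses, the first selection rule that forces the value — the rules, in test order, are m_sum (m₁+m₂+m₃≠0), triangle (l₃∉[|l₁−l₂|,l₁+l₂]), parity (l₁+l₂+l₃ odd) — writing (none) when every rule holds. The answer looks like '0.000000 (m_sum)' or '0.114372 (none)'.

-0.035836 (none)

m-sum 0 ✓  L=12 even ✓  1≤3≤9 ✓
Π(2lᵢ+1) = 11×9×7 = 693
triangle coeff Δ(5,4,3) = 1/180180
Σ_t [2,4]: t=2:+1/576 t=3:−1/144 t=4:+1/576 = -1/288
(3j)²=20/1001 [(5 4 3; 0 0 0)], sign=+1
Σ_t [4,5]: t=4:+1/1152 t=5:−1/1440 = 1/5760
(3j)²=1/858 [(5 4 3; -3 1 2)], sign=-1
⇒ 4πI² = 30/1859
I = (-1)√(30/1859/(4π)) = -0.03583571
No selection rule forces the value: the integral is nonzero (none).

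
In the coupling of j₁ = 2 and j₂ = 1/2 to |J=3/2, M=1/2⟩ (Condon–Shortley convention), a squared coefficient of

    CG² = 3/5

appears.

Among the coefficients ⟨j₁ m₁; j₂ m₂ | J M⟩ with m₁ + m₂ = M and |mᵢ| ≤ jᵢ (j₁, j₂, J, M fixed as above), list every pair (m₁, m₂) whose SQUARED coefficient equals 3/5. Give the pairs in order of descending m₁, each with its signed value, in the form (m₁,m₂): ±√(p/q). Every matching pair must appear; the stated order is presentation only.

(1,-1/2): +√(3/5)

Admissible pairs with m₁+m₂ = M = 1/2: (0,1/2), (1,-1/2)
  (m₁,m₂)=(1,-1/2): CG² = 3/5, CG = +√(3/5)   ← matches the target
  (m₁,m₂)=(0,1/2): CG² = 2/5, CG = −√(2/5)
Pairs with CG² = 3/5: (1,-1/2): +√(3/5)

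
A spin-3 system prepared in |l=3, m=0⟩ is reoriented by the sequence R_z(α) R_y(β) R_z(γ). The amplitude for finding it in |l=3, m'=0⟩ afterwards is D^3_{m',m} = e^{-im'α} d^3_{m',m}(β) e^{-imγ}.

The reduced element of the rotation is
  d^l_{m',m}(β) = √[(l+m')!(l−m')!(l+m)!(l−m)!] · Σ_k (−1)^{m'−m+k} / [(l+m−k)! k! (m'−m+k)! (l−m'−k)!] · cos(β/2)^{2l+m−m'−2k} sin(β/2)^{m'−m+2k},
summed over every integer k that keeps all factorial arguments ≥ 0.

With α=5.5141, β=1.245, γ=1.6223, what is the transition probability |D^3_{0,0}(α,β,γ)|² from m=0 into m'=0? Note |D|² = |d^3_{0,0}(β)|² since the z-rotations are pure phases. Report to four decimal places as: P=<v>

First d^3_{0,0}(β=1.2450), then the phase factors e^{-i(0)α} and e^{-i(0)γ}:
c=cos(1.245000/2)=0.812423, s=sin(1.245000/2)=0.583068; N=√[6·6·6·6]=36.000000
k∈{0,1,2,3} keeps every argument non-negative
  k=0: (−1)^0·36.0000/(36)·0.8124^6·0.5831^0 = +0.287537
  k=1: (−1)^1·36.0000/(4)·0.8124^4·0.5831^2 = -1.332940
  k=2: (−1)^2·36.0000/(4)·0.8124^2·0.5831^4 = +0.686569
  k=3: (−1)^3·36.0000/(36)·0.8124^0·0.5831^6 = -0.039293
d^3_{0,0}(1.2450) = +0.287537 -1.332940 +0.686569 -0.039293 = -0.398126
|D^3_{0,0}|² = |d^3_{0,0}(β)|² = (-0.398126)² = 0.158505 (the z-rotation phases have unit modulus)

P=0.1585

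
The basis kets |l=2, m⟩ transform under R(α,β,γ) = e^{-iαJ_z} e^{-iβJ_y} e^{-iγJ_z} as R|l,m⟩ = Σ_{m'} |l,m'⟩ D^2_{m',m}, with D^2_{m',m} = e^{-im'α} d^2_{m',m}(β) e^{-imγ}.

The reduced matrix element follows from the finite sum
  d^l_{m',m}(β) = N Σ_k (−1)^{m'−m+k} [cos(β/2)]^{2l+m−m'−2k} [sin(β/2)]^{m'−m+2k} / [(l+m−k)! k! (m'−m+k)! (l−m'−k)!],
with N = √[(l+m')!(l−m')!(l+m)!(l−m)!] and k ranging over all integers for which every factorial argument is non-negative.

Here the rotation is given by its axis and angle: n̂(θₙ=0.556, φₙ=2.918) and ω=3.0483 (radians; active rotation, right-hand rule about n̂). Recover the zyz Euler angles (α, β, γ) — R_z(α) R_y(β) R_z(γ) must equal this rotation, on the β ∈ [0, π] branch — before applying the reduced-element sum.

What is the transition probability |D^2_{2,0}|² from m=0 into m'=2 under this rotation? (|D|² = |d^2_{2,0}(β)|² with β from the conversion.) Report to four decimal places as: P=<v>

Axis–angle → zyz. n̂ = (sinθₙcosφₙ, sinθₙsinφₙ, cosθₙ) = (-0.514655, +0.117030, +0.849373), ω = 3.0483.
R = I cosω + sinω [n̂]ₓ + (1−cosω) n̂n̂ᵀ gives
  R = [-0.467064, -0.199323, -0.861465; -0.041073, -0.968319, +0.246316; -0.883269, +0.150428, +0.444081]
β = atan2(√(R₁₃²+R₂₃²), R₃₃) = 1.110648; α = atan2(R₂₃, R₁₃) mod 2π = 2.863097; γ = atan2(R₃₂, −R₃₁) mod 2π = 0.168689
Split into d^2_{2,0}(β=1.1106) × two z-phases.
Half-angle: c=0.849730, s=0.527219. N=√(24·1·2·2)=9.797959
k∈{0} keeps every argument non-negative
  k=0: (−1)^2·9.7980/(4)·0.8497^2·0.5272^2 = +0.491608
d^2_{2,0}(1.1106) = +0.491608
|D^2_{2,0}|² = |d^2_{2,0}(β)|² = (+0.491608)² = 0.241678 (the z-rotation phases have unit modulus)

P=0.2417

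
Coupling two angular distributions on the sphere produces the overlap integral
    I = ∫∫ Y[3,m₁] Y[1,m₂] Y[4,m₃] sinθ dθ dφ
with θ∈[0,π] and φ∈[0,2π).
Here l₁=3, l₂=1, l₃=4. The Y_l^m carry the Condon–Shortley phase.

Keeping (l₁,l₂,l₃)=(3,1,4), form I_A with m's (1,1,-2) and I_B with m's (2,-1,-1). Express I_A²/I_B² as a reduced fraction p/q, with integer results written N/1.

5/1

Shared (l₁,l₂,l₃)=(3,1,4): N and (l;000)² cancel in I_A²/I_B².
A: Δ = 0!·6!·2!/9! = 1/252; Racah Σ t=0..0: t=0:+1/96 = 1/96; ⇒ 3j(3 1 4; 1 1 -2)² = 5/84, sgn +1
B: Δ = 0!·6!·2!/9! = 1/252; Racah Σ t=0..0: t=0:+1/240 = 1/240; ⇒ 3j(3 1 4; 2 -1 -1)² = 1/84, sgn -1
I_A²/I_B² = (5/84)/(1/84) = 5/1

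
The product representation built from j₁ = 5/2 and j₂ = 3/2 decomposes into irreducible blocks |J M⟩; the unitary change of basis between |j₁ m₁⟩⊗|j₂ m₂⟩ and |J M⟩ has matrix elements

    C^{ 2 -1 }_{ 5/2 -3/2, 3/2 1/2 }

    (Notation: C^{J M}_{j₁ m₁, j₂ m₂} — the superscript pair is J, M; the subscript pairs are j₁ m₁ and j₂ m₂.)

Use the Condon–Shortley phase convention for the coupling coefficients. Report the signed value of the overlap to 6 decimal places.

+0.154303

j₁+j₂−J=2  J+j₁−j₂=3  J−j₁+j₂=1  j₁+j₂+J+1=7
(j₁±m₁, j₂±m₂, J±M) = (1,4,2,1,1,3)
P² = 24/7
sum k=1..2:
  [1] −1/6 = -1/6
  [2] +1/4 = 1/4
S = 1/12
C² = P²·S² = 1/42 ; C = +0.154303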